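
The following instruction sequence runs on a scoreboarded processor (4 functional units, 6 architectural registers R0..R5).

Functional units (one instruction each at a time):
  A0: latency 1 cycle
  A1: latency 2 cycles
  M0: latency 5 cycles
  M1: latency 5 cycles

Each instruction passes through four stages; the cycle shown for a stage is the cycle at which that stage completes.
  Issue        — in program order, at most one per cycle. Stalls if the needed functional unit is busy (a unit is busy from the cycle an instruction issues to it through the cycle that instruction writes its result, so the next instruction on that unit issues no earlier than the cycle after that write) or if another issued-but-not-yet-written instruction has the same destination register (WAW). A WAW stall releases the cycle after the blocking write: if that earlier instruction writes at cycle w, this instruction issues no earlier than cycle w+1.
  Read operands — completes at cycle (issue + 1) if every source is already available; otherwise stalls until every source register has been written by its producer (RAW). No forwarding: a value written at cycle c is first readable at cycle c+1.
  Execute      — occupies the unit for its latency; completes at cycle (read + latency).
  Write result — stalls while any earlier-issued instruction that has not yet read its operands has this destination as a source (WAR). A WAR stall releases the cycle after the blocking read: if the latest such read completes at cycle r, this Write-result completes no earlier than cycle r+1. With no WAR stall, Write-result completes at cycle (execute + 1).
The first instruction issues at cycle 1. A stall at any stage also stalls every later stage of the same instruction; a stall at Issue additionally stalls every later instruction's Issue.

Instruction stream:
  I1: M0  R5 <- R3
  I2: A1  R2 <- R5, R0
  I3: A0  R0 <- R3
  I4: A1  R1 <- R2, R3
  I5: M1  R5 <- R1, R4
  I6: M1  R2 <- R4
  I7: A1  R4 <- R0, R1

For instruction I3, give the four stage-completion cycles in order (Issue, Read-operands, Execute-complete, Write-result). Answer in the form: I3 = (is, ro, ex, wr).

I3 = (3, 4, 5, 10)

  I1 | 1 | 2 | 7 | 8
  I2 | 2 | 9 | 11 | 12   RAW R5: wait I1 write@8
  I3 | 3 | 4 | 5 | 10   WAR R0: wait I2 read@9
  I4 | 13 | 14 | 16 | 17   struct: A1 busy until I2 writes@12
  I5 | 14 | 18 | 23 | 24   RAW R1: wait I4 write@17
  I6 | 25 | 26 | 31 | 32   struct: M1 busy until I5 writes@24
  I7 | 26 | 27 | 29 | 30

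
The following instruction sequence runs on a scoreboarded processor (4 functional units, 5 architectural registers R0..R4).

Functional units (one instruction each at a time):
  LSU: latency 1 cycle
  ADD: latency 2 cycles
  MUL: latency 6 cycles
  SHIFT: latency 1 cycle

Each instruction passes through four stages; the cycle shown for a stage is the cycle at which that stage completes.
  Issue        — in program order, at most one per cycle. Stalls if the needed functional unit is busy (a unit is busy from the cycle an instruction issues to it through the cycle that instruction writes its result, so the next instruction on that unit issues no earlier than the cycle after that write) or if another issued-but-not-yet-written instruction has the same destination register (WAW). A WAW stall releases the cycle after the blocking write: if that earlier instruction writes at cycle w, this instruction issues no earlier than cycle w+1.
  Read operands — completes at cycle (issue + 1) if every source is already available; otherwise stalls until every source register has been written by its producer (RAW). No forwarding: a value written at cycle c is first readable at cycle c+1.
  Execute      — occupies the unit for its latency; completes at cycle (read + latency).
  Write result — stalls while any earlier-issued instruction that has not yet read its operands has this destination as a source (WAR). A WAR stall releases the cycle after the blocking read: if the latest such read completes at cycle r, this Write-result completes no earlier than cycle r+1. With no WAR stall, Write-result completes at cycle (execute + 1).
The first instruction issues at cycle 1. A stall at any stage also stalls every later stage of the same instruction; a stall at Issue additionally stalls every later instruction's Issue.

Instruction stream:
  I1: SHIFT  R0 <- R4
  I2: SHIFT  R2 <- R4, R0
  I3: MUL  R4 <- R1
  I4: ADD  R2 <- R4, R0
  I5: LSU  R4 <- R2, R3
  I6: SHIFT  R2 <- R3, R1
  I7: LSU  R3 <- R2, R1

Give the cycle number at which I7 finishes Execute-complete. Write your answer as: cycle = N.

t=1  I1 issues→SHIFT
t=2  I1 reads
t=3  I1 exec-done
t=4  I1 writes R0
t=5  I2 issues→SHIFT
t=6  I2 reads, I3 issues→MUL
t=7  I2 exec-done, I3 reads
t=8  I2 writes R2
t=9  I4 issues→ADD
t=13  I3 exec-done
t=14  I3 writes R4
t=15  I4 reads, I5 issues→LSU
t=17  I4 exec-done
t=18  I4 writes R2
t=19  I5 reads, I6 issues→SHIFT
t=20  I5 exec-done, I6 reads
t=21  I5 writes R4, I6 exec-done
t=22  I6 writes R2, I7 issues→LSU
t=23  I7 reads
t=24  I7 exec-done
t=25  I7 writes R3

cycle = 24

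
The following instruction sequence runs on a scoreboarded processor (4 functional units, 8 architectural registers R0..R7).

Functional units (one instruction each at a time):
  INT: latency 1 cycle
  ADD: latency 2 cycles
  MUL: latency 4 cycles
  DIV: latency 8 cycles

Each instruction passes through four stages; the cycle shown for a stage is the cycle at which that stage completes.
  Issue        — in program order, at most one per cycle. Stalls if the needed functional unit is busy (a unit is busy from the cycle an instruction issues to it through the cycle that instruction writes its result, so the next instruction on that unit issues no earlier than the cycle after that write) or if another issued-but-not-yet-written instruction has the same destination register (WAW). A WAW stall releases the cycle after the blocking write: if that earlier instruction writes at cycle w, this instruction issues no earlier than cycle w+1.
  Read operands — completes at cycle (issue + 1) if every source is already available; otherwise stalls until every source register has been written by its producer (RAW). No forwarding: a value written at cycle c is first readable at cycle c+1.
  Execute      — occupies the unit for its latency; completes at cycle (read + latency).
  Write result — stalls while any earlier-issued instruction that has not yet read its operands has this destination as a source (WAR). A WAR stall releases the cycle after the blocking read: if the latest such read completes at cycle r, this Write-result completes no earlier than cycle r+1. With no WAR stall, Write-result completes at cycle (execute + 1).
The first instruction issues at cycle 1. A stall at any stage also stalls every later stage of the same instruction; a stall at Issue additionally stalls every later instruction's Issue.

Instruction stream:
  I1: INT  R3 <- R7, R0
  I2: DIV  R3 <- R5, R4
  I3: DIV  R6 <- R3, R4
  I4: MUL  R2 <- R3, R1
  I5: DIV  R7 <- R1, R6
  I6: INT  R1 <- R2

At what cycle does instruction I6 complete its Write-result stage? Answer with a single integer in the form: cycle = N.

I1  is:1  ro:2  ex:3  wr:4
I2  is:5  ro:6  ex:14  wr:15  — WAW R3: wait I1 write@4
I3  is:16  ro:17  ex:25  wr:26  — struct: DIV busy until I2 writes@15
I4  is:17  ro:18  ex:22  wr:23
I5  is:27  ro:28  ex:36  wr:37  — struct: DIV busy until I3 writes@26
I6  is:28  ro:29  ex:30  wr:31

cycle = 31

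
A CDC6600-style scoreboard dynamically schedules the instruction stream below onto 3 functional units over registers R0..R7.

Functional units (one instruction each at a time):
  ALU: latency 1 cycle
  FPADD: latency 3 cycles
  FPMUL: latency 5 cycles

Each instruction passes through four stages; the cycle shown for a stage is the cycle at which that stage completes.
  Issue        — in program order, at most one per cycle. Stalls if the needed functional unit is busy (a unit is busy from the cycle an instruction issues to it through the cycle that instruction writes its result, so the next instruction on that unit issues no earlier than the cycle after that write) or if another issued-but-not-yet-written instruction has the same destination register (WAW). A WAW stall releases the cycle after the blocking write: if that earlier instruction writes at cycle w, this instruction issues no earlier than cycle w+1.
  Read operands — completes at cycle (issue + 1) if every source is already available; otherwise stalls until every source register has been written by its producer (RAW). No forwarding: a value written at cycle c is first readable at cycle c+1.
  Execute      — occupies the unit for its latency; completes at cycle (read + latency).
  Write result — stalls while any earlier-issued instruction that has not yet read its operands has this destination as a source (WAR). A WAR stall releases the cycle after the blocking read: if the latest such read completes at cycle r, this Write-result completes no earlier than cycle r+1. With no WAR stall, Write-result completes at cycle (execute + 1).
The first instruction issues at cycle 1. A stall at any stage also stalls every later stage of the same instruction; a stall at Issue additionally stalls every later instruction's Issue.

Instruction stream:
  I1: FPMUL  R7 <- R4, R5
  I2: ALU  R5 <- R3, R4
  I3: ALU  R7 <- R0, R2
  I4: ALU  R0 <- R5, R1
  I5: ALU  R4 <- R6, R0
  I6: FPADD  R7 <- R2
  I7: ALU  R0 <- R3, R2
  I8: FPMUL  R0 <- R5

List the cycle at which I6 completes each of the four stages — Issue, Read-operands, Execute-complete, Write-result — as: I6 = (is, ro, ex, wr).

I6 = (18, 19, 22, 23)

I1 -> (1, 2, 7, 8)
I2 -> (2, 3, 4, 5)
I3 -> (9, 10, 11, 12)  // WAW R7: wait I1 write@8
I4 -> (13, 14, 15, 16)  // struct: ALU busy until I3 writes@12
I5 -> (17, 18, 19, 20)  // struct: ALU busy until I4 writes@16
I6 -> (18, 19, 22, 23)
I7 -> (21, 22, 23, 24)  // struct: ALU busy until I5 writes@20
I8 -> (25, 26, 31, 32)  // WAW R0: wait I7 write@24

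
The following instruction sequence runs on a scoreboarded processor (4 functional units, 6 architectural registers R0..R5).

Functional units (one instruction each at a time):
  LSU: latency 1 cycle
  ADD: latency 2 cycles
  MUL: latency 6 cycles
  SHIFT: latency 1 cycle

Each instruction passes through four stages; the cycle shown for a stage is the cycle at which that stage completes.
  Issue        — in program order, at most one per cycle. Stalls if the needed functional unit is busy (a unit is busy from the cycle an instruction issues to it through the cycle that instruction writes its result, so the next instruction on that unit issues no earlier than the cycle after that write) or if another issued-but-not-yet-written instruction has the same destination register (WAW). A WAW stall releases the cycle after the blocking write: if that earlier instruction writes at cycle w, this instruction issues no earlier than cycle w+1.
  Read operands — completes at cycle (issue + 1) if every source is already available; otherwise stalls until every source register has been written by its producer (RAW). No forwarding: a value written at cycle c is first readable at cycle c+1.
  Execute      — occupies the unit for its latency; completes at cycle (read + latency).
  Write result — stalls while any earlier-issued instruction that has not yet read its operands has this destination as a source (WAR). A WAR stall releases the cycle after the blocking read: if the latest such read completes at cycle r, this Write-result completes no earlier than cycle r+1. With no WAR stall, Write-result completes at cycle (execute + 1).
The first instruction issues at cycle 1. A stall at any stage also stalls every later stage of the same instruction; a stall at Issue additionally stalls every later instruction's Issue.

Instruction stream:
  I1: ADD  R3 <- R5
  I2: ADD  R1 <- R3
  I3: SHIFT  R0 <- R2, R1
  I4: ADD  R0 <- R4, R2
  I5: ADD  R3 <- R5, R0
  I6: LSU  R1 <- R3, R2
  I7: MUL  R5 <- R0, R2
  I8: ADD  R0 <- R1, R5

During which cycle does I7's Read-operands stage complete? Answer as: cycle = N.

I1  is:1  ro:2  ex:4  wr:5
I2  is:6  ro:7  ex:9  wr:10  — struct: ADD busy until I1 writes@5
I3  is:7  ro:11  ex:12  wr:13  — RAW R1: wait I2 write@10
I4  is:14  ro:15  ex:17  wr:18  — WAW R0: wait I3 write@13
I5  is:19  ro:20  ex:22  wr:23  — struct: ADD busy until I4 writes@18
I6  is:20  ro:24  ex:25  wr:26  — RAW R3: wait I5 write@23
I7  is:21  ro:22  ex:28  wr:29
I8  is:24  ro:30  ex:32  wr:33  — struct: ADD busy until I5 writes@23, RAW R5: wait I7 write@29

cycle = 22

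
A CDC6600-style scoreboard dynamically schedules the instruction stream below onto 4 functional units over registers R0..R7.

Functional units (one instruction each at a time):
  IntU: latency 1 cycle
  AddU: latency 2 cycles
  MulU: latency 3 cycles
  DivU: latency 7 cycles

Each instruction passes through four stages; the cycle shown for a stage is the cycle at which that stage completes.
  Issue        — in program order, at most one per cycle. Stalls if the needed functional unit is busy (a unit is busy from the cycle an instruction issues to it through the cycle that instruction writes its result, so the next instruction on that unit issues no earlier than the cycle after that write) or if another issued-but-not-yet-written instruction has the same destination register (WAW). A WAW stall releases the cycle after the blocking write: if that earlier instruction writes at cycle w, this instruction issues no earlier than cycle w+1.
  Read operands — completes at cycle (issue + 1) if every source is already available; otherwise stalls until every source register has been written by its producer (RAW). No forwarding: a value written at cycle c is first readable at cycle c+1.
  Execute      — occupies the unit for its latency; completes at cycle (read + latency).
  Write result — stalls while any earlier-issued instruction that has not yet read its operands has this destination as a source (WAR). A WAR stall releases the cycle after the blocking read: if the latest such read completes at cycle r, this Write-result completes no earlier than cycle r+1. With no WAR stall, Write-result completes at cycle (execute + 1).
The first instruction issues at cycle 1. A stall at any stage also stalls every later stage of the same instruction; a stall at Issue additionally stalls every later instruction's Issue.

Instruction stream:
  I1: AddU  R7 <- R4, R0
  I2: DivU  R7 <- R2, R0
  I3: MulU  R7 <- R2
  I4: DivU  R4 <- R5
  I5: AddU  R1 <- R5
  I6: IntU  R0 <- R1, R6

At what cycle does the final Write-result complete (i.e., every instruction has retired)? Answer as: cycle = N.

cycle = 26

I1  is:1  ro:2  ex:4  wr:5
I2  is:6  ro:7  ex:14  wr:15  — WAW R7: wait I1 write@5
I3  is:16  ro:17  ex:20  wr:21  — WAW R7: wait I2 write@15
I4  is:17  ro:18  ex:25  wr:26
I5  is:18  ro:19  ex:21  wr:22
I6  is:19  ro:23  ex:24  wr:25  — RAW R1: wait I5 write@22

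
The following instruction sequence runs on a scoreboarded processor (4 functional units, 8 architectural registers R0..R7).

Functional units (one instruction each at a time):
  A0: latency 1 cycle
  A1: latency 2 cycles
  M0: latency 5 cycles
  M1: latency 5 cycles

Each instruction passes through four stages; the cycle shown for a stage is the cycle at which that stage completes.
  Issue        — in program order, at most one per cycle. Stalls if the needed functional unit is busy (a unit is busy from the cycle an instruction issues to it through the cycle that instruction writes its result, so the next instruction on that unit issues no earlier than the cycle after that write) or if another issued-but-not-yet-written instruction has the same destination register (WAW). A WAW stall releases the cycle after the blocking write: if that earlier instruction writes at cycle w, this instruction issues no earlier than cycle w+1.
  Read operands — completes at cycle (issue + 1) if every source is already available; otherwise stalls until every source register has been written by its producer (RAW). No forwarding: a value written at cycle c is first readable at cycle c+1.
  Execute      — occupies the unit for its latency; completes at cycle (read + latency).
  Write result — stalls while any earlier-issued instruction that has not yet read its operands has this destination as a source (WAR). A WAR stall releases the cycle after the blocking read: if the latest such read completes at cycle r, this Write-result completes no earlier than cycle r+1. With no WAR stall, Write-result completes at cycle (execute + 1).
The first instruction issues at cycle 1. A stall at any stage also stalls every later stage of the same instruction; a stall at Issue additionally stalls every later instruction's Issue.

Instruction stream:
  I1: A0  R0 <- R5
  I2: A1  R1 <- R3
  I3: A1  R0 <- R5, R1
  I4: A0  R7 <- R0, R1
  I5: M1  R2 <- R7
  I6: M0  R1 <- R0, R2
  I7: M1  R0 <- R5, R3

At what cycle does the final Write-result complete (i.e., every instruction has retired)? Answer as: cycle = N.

cycle = 29

c1: issue I1 (A0)
c2: I1 read-ops | issue I2 (A1)
c3: I1 finished on A0 | I2 read-ops
c4: I1→R0
c5: I2 finished on A1
c6: I2→R1
c7: issue I3 (A1)
c8: I3 read-ops | issue I4 (A0)
c9: issue I5 (M1)
c10: I3 finished on A1 | issue I6 (M0)
c11: I3→R0
c12: I4 read-ops
c13: I4 finished on A0
c14: I4→R7
c15: I5 read-ops
c20: I5 finished on M1
c21: I5→R2
c22: I6 read-ops | issue I7 (M1)
c23: I7 read-ops
c27: I6 finished on M0
c28: I6→R1 | I7 finished on M1
c29: I7→R0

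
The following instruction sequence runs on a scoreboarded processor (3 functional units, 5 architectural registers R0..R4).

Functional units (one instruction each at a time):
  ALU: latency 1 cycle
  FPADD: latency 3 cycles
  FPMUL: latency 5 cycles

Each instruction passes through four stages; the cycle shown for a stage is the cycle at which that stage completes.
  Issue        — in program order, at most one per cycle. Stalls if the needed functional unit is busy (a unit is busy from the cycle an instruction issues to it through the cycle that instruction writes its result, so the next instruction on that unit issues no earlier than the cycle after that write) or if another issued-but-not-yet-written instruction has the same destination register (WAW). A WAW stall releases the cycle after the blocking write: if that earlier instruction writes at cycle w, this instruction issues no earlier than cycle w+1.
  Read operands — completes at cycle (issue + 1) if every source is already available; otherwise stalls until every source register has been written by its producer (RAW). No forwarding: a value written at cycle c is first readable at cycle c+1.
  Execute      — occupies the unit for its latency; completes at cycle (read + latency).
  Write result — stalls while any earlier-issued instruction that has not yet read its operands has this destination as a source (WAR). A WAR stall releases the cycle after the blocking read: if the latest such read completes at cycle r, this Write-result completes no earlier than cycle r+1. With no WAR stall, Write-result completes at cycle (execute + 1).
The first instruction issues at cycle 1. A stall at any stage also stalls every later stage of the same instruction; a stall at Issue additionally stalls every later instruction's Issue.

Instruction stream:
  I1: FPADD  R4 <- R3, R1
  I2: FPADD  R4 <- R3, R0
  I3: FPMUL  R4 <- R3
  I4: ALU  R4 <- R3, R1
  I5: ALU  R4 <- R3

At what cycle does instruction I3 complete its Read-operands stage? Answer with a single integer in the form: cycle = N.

t=1  I1 dispatched to FPADD
t=2  I1 operands ready
t=5  I1 complete
t=6  R4←I1
t=7  I2 dispatched to FPADD
t=8  I2 operands ready
t=11  I2 complete
t=12  R4←I2
t=13  I3 dispatched to FPMUL
t=14  I3 operands ready
t=19  I3 complete
t=20  R4←I3
t=21  I4 dispatched to ALU
t=22  I4 operands ready
t=23  I4 complete
t=24  R4←I4
t=25  I5 dispatched to ALU
t=26  I5 operands ready
t=27  I5 complete
t=28  R4←I5

cycle = 14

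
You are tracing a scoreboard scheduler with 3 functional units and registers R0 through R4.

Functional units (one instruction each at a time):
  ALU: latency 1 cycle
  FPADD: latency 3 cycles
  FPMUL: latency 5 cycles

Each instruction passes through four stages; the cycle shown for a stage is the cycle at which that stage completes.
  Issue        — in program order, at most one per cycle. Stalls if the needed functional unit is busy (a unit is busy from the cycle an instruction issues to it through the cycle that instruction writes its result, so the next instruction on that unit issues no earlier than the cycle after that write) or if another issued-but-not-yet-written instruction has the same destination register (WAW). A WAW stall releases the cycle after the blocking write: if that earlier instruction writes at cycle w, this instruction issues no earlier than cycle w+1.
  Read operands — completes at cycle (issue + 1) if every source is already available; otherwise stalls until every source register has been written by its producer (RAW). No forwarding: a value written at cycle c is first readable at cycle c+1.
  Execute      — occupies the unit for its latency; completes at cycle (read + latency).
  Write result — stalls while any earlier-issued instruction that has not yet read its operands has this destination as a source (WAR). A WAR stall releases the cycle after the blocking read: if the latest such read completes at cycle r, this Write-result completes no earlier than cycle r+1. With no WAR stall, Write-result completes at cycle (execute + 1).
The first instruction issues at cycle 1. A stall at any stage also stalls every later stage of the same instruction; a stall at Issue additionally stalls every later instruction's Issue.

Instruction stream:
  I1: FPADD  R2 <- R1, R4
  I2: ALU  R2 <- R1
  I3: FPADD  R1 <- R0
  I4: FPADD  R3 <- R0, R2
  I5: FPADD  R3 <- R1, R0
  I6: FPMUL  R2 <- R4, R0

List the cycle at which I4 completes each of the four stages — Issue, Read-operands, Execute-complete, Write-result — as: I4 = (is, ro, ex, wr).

1) issue 1, read 2, done 5, write 6
2) issue 7, read 8, done 9, write 10  <WAW R2: wait I1 write@6>
3) issue 8, read 9, done 12, write 13
4) issue 14, read 15, done 18, write 19  <struct: FPADD busy until I3 writes@13>
5) issue 20, read 21, done 24, write 25  <struct: FPADD busy until I4 writes@19>
6) issue 21, read 22, done 27, write 28

I4 = (14, 15, 18, 19)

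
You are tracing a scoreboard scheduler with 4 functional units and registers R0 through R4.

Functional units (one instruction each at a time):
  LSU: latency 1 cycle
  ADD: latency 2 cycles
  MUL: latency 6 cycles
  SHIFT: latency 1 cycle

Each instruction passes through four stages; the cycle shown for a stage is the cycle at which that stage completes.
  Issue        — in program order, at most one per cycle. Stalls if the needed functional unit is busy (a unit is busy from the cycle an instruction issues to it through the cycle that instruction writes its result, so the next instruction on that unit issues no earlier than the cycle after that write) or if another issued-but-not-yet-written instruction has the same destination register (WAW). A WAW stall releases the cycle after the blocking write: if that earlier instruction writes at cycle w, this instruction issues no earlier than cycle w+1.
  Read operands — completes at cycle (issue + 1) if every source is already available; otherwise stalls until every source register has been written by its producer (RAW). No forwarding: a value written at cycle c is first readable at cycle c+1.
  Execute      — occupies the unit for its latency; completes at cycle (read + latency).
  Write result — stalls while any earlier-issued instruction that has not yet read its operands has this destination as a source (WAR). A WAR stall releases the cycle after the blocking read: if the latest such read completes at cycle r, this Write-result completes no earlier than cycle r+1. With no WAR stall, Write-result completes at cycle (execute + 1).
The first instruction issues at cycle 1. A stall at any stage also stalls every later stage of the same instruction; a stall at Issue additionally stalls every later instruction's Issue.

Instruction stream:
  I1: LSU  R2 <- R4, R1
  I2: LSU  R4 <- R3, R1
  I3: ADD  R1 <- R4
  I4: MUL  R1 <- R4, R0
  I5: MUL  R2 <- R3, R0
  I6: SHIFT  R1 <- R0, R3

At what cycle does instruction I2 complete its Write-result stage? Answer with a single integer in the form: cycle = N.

cycle = 8

1) issue 1, read 2, done 3, write 4
2) issue 5, read 6, done 7, write 8  <struct: LSU busy until I1 writes@4>
3) issue 6, read 9, done 11, write 12  <RAW R4: wait I2 write@8>
4) issue 13, read 14, done 20, write 21  <WAW R1: wait I3 write@12>
5) issue 22, read 23, done 29, write 30  <struct: MUL busy until I4 writes@21>
6) issue 23, read 24, done 25, write 26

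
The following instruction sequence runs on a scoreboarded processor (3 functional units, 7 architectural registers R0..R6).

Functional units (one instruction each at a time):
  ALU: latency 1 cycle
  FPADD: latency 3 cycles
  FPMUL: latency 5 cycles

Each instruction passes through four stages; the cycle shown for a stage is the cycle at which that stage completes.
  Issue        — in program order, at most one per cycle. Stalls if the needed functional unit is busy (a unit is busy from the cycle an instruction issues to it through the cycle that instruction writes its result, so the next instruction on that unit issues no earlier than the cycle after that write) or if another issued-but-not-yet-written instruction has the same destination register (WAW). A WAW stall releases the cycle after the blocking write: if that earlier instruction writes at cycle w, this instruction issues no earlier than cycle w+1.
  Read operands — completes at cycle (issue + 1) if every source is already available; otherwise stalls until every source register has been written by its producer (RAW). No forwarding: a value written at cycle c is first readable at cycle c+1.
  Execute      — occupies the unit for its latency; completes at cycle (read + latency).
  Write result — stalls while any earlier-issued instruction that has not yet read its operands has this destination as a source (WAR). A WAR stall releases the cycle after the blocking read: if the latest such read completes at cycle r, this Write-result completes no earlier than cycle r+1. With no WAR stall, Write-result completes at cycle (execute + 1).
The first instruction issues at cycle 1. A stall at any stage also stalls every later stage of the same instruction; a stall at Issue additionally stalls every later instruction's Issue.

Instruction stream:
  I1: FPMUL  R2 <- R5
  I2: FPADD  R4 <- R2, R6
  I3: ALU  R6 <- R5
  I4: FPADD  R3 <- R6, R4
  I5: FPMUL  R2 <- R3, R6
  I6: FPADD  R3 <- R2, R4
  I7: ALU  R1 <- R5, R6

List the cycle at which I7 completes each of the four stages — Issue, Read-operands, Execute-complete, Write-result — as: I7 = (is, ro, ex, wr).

I7 = (21, 22, 23, 24)

t=1  I1 dispatched to FPMUL
t=2  I1 operands ready, I2 dispatched to FPADD
t=3  I3 dispatched to ALU
t=4  I3 operands ready
t=5  I3 complete
t=7  I1 complete
t=8  R2←I1
t=9  I2 operands ready
t=10  R6←I3
t=12  I2 complete
t=13  R4←I2
t=14  I4 dispatched to FPADD
t=15  I4 operands ready, I5 dispatched to FPMUL
t=18  I4 complete
t=19  R3←I4
t=20  I5 operands ready, I6 dispatched to FPADD
t=21  I7 dispatched to ALU
t=22  I7 operands ready
t=23  I7 complete
t=24  R1←I7
t=25  I5 complete
t=26  R2←I5
t=27  I6 operands ready
t=30  I6 complete
t=31  R3←I6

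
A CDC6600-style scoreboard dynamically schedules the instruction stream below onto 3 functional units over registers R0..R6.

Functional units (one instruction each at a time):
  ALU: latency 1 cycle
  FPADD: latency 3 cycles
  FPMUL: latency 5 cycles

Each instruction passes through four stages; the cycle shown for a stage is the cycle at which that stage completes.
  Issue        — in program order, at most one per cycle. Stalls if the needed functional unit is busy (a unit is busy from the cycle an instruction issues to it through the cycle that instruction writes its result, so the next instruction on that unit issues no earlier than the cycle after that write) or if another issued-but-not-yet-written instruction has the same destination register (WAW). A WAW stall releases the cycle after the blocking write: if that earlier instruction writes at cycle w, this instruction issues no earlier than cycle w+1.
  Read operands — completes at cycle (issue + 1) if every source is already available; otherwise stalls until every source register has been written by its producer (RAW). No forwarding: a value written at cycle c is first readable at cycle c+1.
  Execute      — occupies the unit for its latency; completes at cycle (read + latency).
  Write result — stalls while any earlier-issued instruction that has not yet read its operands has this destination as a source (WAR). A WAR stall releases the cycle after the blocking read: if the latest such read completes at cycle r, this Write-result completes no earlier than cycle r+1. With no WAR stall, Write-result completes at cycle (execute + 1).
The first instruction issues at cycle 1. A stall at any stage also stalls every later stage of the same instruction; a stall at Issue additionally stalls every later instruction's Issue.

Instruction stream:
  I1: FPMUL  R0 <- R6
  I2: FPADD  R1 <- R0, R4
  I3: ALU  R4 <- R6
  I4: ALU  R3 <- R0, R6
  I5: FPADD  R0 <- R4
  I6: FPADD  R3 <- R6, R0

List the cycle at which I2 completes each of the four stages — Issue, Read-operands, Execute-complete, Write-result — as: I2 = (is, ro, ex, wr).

[1] issue I1 (FPMUL)
[2] I1 read-ops; issue I2 (FPADD)
[3] issue I3 (ALU)
[4] I3 read-ops
[5] I3 finished on ALU
[7] I1 finished on FPMUL
[8] I1→R0
[9] I2 read-ops
[10] I3→R4
[11] issue I4 (ALU)
[12] I2 finished on FPADD; I4 read-ops
[13] I2→R1; I4 finished on ALU
[14] I4→R3; issue I5 (FPADD)
[15] I5 read-ops
[18] I5 finished on FPADD
[19] I5→R0
[20] issue I6 (FPADD)
[21] I6 read-ops
[24] I6 finished on FPADD
[25] I6→R3

I2 = (2, 9, 12, 13)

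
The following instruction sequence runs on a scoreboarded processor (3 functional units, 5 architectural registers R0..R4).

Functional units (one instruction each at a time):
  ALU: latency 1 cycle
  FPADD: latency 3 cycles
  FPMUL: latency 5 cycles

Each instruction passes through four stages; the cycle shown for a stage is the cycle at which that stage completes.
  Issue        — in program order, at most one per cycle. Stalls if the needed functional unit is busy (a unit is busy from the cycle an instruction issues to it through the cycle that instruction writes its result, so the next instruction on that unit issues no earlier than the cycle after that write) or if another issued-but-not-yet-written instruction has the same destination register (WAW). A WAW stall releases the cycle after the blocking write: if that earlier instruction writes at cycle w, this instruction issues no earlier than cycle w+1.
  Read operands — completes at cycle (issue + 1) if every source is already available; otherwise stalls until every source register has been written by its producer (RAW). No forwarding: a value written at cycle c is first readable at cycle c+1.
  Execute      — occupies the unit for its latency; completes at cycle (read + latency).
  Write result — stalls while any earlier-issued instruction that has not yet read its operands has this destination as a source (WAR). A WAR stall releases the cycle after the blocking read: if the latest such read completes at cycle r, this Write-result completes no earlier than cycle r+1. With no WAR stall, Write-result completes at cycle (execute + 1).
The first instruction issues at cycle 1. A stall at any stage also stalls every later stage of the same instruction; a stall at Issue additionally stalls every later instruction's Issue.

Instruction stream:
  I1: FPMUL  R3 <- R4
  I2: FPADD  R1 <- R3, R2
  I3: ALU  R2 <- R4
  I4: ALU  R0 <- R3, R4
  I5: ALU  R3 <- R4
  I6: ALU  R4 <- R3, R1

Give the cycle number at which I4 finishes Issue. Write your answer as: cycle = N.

[1] I1 issues→FPMUL
[2] I1 reads | I2 issues→FPADD
[3] I3 issues→ALU
[4] I3 reads
[5] I3 exec-done
[7] I1 exec-done
[8] I1 writes R3
[9] I2 reads
[10] I3 writes R2
[11] I4 issues→ALU
[12] I2 exec-done | I4 reads
[13] I2 writes R1 | I4 exec-done
[14] I4 writes R0
[15] I5 issues→ALU
[16] I5 reads
[17] I5 exec-done
[18] I5 writes R3
[19] I6 issues→ALU
[20] I6 reads
[21] I6 exec-done
[22] I6 writes R4

cycle = 11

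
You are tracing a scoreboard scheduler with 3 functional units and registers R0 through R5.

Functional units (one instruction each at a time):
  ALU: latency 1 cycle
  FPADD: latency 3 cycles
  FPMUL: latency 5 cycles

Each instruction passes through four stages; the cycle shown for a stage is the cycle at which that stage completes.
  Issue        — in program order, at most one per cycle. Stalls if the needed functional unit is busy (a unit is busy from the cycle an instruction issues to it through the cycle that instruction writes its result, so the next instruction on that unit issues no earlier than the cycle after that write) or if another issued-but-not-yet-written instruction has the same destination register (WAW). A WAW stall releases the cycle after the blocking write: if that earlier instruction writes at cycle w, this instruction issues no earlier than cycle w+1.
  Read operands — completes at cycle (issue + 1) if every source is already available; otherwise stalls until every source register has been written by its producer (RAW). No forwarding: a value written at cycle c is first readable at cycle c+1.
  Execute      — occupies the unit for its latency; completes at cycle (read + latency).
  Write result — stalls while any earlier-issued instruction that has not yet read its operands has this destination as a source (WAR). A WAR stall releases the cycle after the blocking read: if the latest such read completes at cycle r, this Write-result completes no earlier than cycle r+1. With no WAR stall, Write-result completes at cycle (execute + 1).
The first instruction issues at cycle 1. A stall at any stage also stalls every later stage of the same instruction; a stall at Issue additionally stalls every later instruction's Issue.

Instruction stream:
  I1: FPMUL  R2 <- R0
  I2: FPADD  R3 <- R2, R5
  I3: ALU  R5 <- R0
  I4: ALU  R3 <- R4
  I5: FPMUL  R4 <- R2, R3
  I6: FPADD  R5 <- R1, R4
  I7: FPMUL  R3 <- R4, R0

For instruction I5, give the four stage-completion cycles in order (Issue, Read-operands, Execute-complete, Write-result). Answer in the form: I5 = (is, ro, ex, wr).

c1: issue I1 (FPMUL)
c2: I1 read-ops; issue I2 (FPADD)
c3: issue I3 (ALU)
c4: I3 read-ops
c5: I3 finished on ALU
c7: I1 finished on FPMUL
c8: I1→R2
c9: I2 read-ops
c10: I3→R5
c12: I2 finished on FPADD
c13: I2→R3
c14: issue I4 (ALU)
c15: I4 read-ops; issue I5 (FPMUL)
c16: I4 finished on ALU; issue I6 (FPADD)
c17: I4→R3
c18: I5 read-ops
c23: I5 finished on FPMUL
c24: I5→R4
c25: I6 read-ops; issue I7 (FPMUL)
c26: I7 read-ops
c28: I6 finished on FPADD
c29: I6→R5
c31: I7 finished on FPMUL
c32: I7→R3

I5 = (15, 18, 23, 24)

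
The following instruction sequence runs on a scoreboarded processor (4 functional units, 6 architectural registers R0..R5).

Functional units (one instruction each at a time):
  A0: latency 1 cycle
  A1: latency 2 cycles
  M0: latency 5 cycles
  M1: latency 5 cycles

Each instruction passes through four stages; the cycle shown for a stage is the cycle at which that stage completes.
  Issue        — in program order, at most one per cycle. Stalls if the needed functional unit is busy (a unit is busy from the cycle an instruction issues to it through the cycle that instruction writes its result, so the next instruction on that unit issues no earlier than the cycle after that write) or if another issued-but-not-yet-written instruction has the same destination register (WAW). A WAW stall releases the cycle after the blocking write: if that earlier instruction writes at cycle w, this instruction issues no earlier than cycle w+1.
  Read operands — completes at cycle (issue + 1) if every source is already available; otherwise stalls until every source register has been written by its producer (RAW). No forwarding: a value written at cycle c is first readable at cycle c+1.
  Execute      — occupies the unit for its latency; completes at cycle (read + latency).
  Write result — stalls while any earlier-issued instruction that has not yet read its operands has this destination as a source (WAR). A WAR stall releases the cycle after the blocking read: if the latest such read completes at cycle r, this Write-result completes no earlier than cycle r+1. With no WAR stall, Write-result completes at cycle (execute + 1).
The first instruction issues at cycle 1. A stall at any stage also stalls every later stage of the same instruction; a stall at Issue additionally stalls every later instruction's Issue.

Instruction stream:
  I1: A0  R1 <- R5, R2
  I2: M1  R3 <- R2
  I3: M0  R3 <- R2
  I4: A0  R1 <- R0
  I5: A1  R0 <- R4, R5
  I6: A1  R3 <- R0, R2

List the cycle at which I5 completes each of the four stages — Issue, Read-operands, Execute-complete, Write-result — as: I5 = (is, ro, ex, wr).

[I1] 1/2/3/4
[I2] 2/3/8/9
[I3] 10/11/16/17  (WAW R3: wait I2 write@9)
[I4] 11/12/13/14
[I5] 12/13/15/16
[I6] 18/19/21/22  (WAW R3: wait I3 write@17)

I5 = (12, 13, 15, 16)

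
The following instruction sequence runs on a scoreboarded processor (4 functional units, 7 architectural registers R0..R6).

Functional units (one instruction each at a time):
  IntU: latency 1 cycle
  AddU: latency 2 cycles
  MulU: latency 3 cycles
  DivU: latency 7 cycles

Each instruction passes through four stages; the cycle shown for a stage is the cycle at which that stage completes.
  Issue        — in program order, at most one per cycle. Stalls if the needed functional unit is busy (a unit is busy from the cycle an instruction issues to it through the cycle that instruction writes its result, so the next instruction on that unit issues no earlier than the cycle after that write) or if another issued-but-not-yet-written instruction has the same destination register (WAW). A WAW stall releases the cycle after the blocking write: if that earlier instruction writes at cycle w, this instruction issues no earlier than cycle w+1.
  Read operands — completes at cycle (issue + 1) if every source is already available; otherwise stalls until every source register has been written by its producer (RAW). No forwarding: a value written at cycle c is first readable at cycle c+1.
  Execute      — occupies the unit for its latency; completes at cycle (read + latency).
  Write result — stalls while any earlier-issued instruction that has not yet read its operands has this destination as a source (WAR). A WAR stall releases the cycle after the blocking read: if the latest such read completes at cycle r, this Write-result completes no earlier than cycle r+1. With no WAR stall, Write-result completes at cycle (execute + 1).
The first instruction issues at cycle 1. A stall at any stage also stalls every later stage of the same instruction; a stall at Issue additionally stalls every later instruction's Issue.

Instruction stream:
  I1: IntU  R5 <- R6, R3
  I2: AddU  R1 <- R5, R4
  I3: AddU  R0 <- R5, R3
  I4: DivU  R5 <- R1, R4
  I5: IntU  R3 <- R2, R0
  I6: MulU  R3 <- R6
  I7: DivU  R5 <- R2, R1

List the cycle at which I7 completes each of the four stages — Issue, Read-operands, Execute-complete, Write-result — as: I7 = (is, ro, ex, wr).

I7 = (20, 21, 28, 29)

c1: issue I1 (IntU)
c2: I1 read-ops, issue I2 (AddU)
c3: I1 finished on IntU
c4: I1→R5
c5: I2 read-ops
c7: I2 finished on AddU
c8: I2→R1
c9: issue I3 (AddU)
c10: I3 read-ops, issue I4 (DivU)
c11: I4 read-ops, issue I5 (IntU)
c12: I3 finished on AddU
c13: I3→R0
c14: I5 read-ops
c15: I5 finished on IntU
c16: I5→R3
c17: issue I6 (MulU)
c18: I4 finished on DivU, I6 read-ops
c19: I4→R5
c20: issue I7 (DivU)
c21: I6 finished on MulU, I7 read-ops
c22: I6→R3
c28: I7 finished on DivU
c29: I7→R5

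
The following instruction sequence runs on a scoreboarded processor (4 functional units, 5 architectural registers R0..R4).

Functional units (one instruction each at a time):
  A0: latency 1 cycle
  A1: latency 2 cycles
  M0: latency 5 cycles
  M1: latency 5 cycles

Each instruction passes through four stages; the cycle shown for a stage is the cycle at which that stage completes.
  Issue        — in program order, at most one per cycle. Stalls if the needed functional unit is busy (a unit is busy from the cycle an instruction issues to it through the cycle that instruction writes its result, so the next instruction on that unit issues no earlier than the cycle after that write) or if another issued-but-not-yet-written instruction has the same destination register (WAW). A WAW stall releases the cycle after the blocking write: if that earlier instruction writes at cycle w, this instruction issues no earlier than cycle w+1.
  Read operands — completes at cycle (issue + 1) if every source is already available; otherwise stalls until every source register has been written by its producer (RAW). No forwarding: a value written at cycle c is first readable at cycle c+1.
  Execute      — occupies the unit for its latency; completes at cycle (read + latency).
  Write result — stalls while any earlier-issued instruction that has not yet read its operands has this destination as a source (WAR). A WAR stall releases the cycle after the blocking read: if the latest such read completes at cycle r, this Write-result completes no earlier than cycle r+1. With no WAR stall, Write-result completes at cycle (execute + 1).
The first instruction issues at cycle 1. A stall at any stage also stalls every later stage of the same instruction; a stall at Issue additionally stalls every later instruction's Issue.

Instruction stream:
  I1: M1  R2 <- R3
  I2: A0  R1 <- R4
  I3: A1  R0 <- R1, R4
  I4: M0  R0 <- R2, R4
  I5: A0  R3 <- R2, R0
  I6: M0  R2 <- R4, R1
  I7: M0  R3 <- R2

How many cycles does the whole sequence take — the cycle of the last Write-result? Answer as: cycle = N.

cycle = 33

c1: I1 issues→M1
c2: I1 reads, I2 issues→A0
c3: I2 reads, I3 issues→A1
c4: I2 exec-done
c5: I2 writes R1
c6: I3 reads
c7: I1 exec-done
c8: I1 writes R2, I3 exec-done
c9: I3 writes R0
c10: I4 issues→M0
c11: I4 reads, I5 issues→A0
c16: I4 exec-done
c17: I4 writes R0
c18: I5 reads, I6 issues→M0
c19: I5 exec-done, I6 reads
c20: I5 writes R3
c24: I6 exec-done
c25: I6 writes R2
c26: I7 issues→M0
c27: I7 reads
c32: I7 exec-done
c33: I7 writes R3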